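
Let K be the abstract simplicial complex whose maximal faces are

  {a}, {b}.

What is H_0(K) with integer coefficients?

Order the vertices as a < b. Listing each simplex with vertices in this order, K has dimension 0 with simplices:

  0-simplices (2): a, b

so the chain groups are C_0 ≅ Z^2.

From H_k ≅ ker(∂_k) / im(∂_{k+1}) we obtain:

  H_0: rank C_0 − rank ∂_1 = 2 − 0 = 2, and there is no ∂_1, so H_0 ≅ Z^2.

H_0 ≅ Z^2.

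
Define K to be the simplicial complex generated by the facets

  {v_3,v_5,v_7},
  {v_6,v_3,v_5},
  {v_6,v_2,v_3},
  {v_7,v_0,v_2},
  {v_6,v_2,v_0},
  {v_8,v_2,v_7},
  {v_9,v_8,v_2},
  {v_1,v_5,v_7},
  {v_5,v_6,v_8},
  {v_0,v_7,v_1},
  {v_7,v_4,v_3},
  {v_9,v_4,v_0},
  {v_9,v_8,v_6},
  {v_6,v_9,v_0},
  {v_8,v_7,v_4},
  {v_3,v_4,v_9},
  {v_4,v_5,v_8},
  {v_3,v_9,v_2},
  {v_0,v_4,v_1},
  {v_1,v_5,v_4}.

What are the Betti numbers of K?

b_0 = 1, b_1 = 1, b_2 = 0.

We work with the vertex ordering v_0 < v_1 < v_2 < v_3 < v_4 < v_5 < v_6 < v_7 < v_8 < v_9. The simplices of K, each written with vertices in increasing order, are:

  0-simplices (10): [v_0], [v_1], [v_2], [v_3], [v_4], [v_5], [v_6], [v_7], [v_8], [v_9]
  1-simplices (30): (30 of them)
  2-simplices (20): (20 of them)

so the chain groups are C_0 ≅ Z^10, C_1 ≅ Z^30, C_2 ≅ Z^20.

Boundary ∂_1: C_1 → C_0 is given by ∂[p,q] = [q] − [p]. For instance
  ∂[v_2,v_3] = [v_3] − [v_2].
This gives a 10×30 integer matrix of rank 9; reducing to Smith normal form yields diagonal entries (1,1,1,1,1,1,1,1,1).

∂_2: C_2 → C_1 sends each 2-simplex [p,q,r] to [q,r] − [p,r] + [p,q]. For instance
  ∂[v_1,v_5,v_7] = [v_5,v_7] − [v_1,v_7] + [v_1,v_5],
  ∂[v_3,v_5,v_6] = [v_5,v_6] − [v_3,v_6] + [v_3,v_5].
The 30×20 boundary matrix has rank 20 and Smith normal form diag(1,1,1,1,1,1,1,1,1,1,1,1,1,1,1,1,1,1,1,2).

From H_k ≅ ker(∂_k) / im(∂_{k+1}) we obtain:

  H_0: rank C_0 − rank ∂_1 = 10 − 9 = 1, and the invariant factors of ∂_1 are all 1, so H_0 ≅ Z.
  H_1: rank ker ∂_1 − rank ∂_2 = (30 − 9) − 20 = 1, and ∂_2 has invariant factor 2 > 1, so H_1 ≅ Z × Z/2.
  H_2: rank ker ∂_2 − rank ∂_3 = (20 − 20) − 0 = 0, and there is no ∂_3, so H_2 ≅ 0.

Hence the Betti numbers are b_0 = 1, b_1 = 1, b_2 = 0.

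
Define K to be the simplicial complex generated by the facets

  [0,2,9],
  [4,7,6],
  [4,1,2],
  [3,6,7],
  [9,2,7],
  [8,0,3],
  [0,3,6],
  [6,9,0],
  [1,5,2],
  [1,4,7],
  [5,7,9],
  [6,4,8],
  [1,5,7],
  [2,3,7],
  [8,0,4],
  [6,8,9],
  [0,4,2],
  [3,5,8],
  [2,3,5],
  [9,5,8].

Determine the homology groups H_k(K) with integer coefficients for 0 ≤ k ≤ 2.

Fix the vertex order 0 < 1 < 2 < 3 < 4 < 5 < 6 < 7 < 8 < 9 and write every simplex with vertices in increasing order. Then dim K = 2 and the simplices of K are:

  0-simplices (10): [0], [1], [2], [3], [4], [5], [6], [7], [8], [9]
  1-simplices (30): (30 of them)
  2-simplices (20): (20 of them)

Hence C_0 ≅ Z^10, C_1 ≅ Z^30, C_2 ≅ Z^20.

∂_1: C_1 → C_0 is given by ∂[p,q] = [q] − [p].
The 10×30 boundary matrix has rank 9 and Smith normal form diag(1,1,1,1,1,1,1,1,1).

Boundary ∂_2: C_2 → C_1 acts by ∂[p,q,r] = [q,r] − [p,r] + [p,q]. For instance
  ∂[0,6,9] = [6,9] − [0,9] + [0,6],
  ∂[0,4,8] = [4,8] − [0,8] + [0,4].
The 30×20 boundary matrix has rank 20 and Smith normal form diag(1,1,1,1,1,1,1,1,1,1,1,1,1,1,1,1,1,1,1,2).

From H_k ≅ ker(∂_k) / im(∂_{k+1}) we obtain:

  H_0: rank C_0 − rank ∂_1 = 10 − 9 = 1, and the invariant factors of ∂_1 are all 1, so H_0 ≅ Z.
  H_1: rank ker ∂_1 − rank ∂_2 = (30 − 9) − 20 = 1, and ∂_2 has invariant factor 2 > 1, so H_1 ≅ Z × Z/2.
  H_2: rank ker ∂_2 − rank ∂_3 = (20 − 20) − 0 = 0, and there is no ∂_3, so H_2 ≅ 0.

H_0 = Z,  H_1 = Z × Z/2,  H_2 = 0.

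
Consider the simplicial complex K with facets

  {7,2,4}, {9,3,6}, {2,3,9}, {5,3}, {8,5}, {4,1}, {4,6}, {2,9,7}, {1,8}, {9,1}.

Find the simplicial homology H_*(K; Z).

Fix the vertex order 1 < 2 < 3 < 4 < 5 < 6 < 7 < 8 < 9 and write every simplex with vertices in increasing order. Then dim K = 2 and the simplices of K are:

  0-simplices (9): [1], [2], [3], [4], [5], [6], [7], [8], [9]
  1-simplices (15): [1,4], [1,8], [1,9], [2,3], [2,4], [2,7], [2,9], [3,5], [3,6], [3,9], [4,6], [4,7], [5,8], [6,9], [7,9]
  2-simplices (4): [2,3,9], [2,4,7], [2,7,9], [3,6,9]

giving chain groups C_0 ≅ Z^9, C_1 ≅ Z^15, C_2 ≅ Z^4.

The boundary map ∂_1: C_1 → C_0 is given by ∂[p,q] = [q] − [p]. For instance
  ∂[7,9] = [9] − [7].
The 9×15 boundary matrix has rank 8 and Smith normal form diag(1,1,1,1,1,1,1,1).

Boundary ∂_2: C_2 → C_1 sends each 2-simplex [p,q,r] to [q,r] − [p,r] + [p,q]. For instance
  ∂[3,6,9] = [6,9] − [3,9] + [3,6],
  ∂[2,7,9] = [7,9] − [2,9] + [2,7].
The 15×4 boundary matrix has rank 4 and Smith normal form diag(1,1,1,1).

Reading off H_k = ker ∂_k / im ∂_{k+1}:

  H_0: rank C_0 − rank ∂_1 = 9 − 8 = 1, and the invariant factors of ∂_1 are all 1, so H_0 ≅ Z.
  H_1: rank ker ∂_1 − rank ∂_2 = (15 − 8) − 4 = 3, and the invariant factors of ∂_2 are all 1, so H_1 ≅ Z^3.
  H_2: rank ker ∂_2 − rank ∂_3 = (4 − 4) − 0 = 0, and there is no ∂_3, so H_2 ≅ 0.

H_0 ≅ Z,  H_1 ≅ Z^3,  H_2 = 0.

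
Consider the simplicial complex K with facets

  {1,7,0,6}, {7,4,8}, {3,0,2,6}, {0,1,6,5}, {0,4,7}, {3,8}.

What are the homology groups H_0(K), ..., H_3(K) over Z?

Take the total order 0 < 1 < 2 < 3 < 4 < 5 < 6 < 7 < 8 on the vertex set. Then K (dimension 3) consists of the simplices:

  0-simplices (9): [0], [1], [2], [3], [4], [5], [6], [7], [8]
  1-simplices (19): [0,1], [0,2], [0,3], [0,4], [0,5], [0,6], [0,7], [1,5], [1,6], [1,7], [2,3], [2,6], [3,6], [3,8], [4,7], [4,8], [5,6], [6,7], [7,8]
  2-simplices (13): [0,1,5], [0,1,6], [0,1,7], [0,2,3], [0,2,6], [0,3,6], [0,4,7], [0,5,6], [0,6,7], [1,5,6], [1,6,7], [2,3,6], [4,7,8]
  3-simplices (3): [0,1,5,6], [0,1,6,7], [0,2,3,6]

giving chain groups C_0 ≅ Z^9, C_1 ≅ Z^19, C_2 ≅ Z^13, C_3 ≅ Z^3.

Boundary ∂_1: C_1 → C_0 maps an edge to its endpoints' difference, ∂[p,q] = q − p.
As a 9×19 matrix over Z this has rank 8, with invariant factors (1,1,1,1,1,1,1,1).

∂_2: C_2 → C_1 acts by ∂[p,q,r] = [q,r] − [p,r] + [p,q]. For instance
  ∂[1,5,6] = [5,6] − [1,6] + [1,5],
  ∂[0,4,7] = [4,7] − [0,7] + [0,4].
The resulting 19×13 matrix has rank 10, and its Smith normal form has invariant factors (1,1,1,1,1,1,1,1,1,1).

Boundary ∂_3: C_3 → C_2 sends each 3-simplex σ to the alternating sum Σ_i (−1)^i (σ with its i-th vertex removed). For instance
  ∂[0,2,3,6] = [2,3,6] − [0,3,6] + [0,2,6] − [0,2,3],
  ∂[0,1,6,7] = [1,6,7] − [0,6,7] + [0,1,7] − [0,1,6].
The resulting 13×3 matrix has rank 3, and its Smith normal form has invariant factors (1,1,1).

From H_k ≅ ker(∂_k) / im(∂_{k+1}) we obtain:

  H_0: rank C_0 − rank ∂_1 = 9 − 8 = 1, and the invariant factors of ∂_1 are all 1, so H_0 = Z.
  H_1: rank ker ∂_1 − rank ∂_2 = (19 − 8) − 10 = 1, and the invariant factors of ∂_2 are all 1, so H_1 = Z.
  H_2: rank ker ∂_2 − rank ∂_3 = (13 − 10) − 3 = 0, and the invariant factors of ∂_3 are all 1, so H_2 = 0.
  H_3: rank ker ∂_3 − rank ∂_4 = (3 − 3) − 0 = 0, and there is no ∂_4, so H_3 = 0.

H_0 = Z,  H_1 = Z,  H_2 = 0,  H_3 = 0.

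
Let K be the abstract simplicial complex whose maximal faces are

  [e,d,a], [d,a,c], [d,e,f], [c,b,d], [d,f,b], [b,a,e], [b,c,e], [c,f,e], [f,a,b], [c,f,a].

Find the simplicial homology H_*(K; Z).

Fix the vertex order a < b < c < d < e < f and write every simplex with vertices in increasing order. Then dim K = 2 and the simplices of K are:

  0-simplices (6): a, b, c, d, e, f
  1-simplices (15): ab, ac, ad, ae, af, bc, bd, be, bf, cd, ce, cf, de, df, ef
  2-simplices (10): abe, abf, acd, acf, ade, bcd, bce, bdf, cef, def

giving chain groups C_0 ≅ Z^6, C_1 ≅ Z^15, C_2 ≅ Z^10.

The boundary map ∂_1: C_1 → C_0 sends each edge [p,q] (with p < q) to q − p. For instance
  ∂ae = e − a.
As a 6×15 matrix over Z this has rank 5, with invariant factors (1,1,1,1,1).

Boundary ∂_2: C_2 → C_1 maps a triangle to the signed sum of its edges. For instance
  ∂ade = de − ae + ad,
  ∂acd = cd − ad + ac.
This gives a 15×10 integer matrix of rank 10; reducing to Smith normal form yields diagonal entries (1,1,1,1,1,1,1,1,1,2).

Now H_k = ker ∂_k / im ∂_{k+1}, so:

  H_0: rank C_0 − rank ∂_1 = 6 − 5 = 1, and the invariant factors of ∂_1 are all 1, so H_0 = Z.
  H_1: rank ker ∂_1 − rank ∂_2 = (15 − 5) − 10 = 0, and ∂_2 has invariant factor 2 > 1, so H_1 = Z/2Z.
  H_2: rank ker ∂_2 − rank ∂_3 = (10 − 10) − 0 = 0, and there is no ∂_3, so H_2 = 0.

H_0 ≅ Z,  H_1 ≅ Z/2Z,  H_2 = 0.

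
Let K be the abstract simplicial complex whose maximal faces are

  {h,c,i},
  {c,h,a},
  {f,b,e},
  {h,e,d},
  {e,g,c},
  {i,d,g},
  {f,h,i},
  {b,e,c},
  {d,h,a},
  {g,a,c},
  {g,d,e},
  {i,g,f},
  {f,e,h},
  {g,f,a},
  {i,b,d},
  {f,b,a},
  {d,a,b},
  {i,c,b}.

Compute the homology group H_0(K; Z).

H_0 ≅ Z.

Fix the vertex order a < b < c < d < e < f < g < h < i and write every simplex with vertices in increasing order. Then dim K = 2 and the simplices of K are:

  0-simplices (9): a, b, c, d, e, f, g, h, i
  1-simplices (27): ab, ac, ad, af, ag, ah, bc, bd, be, bf, bi, ce, cg, ch, ci, de, dg, dh, di, ef, eg, eh, fg, fh, fi, gi, hi
  2-simplices (18): abd, abf, acg, ach, adh, afg, bce, bci, bdi, bef, ceg, chi, deg, deh, dgi, efh, fgi, fhi

so the chain groups are C_0 ≅ Z^9, C_1 ≅ Z^27, C_2 ≅ Z^18.

Boundary ∂_1: C_1 → C_0 is given by ∂[p,q] = [q] − [p]. For instance
  ∂ci = i − c.
The 9×27 boundary matrix has rank 8 and Smith normal form diag(1,1,1,1,1,1,1,1).

Boundary ∂_2: C_2 → C_1 acts by ∂[p,q,r] = [q,r] − [p,r] + [p,q]. For instance
  ∂dgi = gi − di + dg,
  ∂abd = bd − ad + ab.
As a 27×18 matrix over Z this has rank 17, with invariant factors (1,1,1,1,1,1,1,1,1,1,1,1,1,1,1,1,1).

Reading off H_k = ker ∂_k / im ∂_{k+1}:

  H_0: rank C_0 − rank ∂_1 = 9 − 8 = 1, and the invariant factors of ∂_1 are all 1, so H_0 ≅ Z.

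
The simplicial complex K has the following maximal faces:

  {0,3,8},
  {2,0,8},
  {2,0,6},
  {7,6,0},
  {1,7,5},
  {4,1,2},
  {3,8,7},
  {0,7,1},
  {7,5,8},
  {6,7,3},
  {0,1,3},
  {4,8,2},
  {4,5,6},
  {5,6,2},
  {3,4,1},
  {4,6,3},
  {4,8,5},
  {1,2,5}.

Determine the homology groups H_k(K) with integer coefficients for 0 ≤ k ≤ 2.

K has 9 vertices, 27 edges, 18 triangles.
rank ∂_0 = 0, rank ∂_1 = 8 ⇒ b_0 = 9 − 0 − 8 = 1; all invariant factors of ∂_1 are 1 so no torsion. So H_0 ≅ Z.
rank ∂_1 = 8, rank ∂_2 = 18 ⇒ b_1 = 27 − 8 − 18 = 1; ∂_2 has invariant factor(s) [2] giving torsion. So H_1 ≅ Z × Z/2.
rank ∂_2 = 18, rank ∂_3 = 0 ⇒ b_2 = 18 − 18 − 0 = 0. So H_2 ≅ 0.

H_0 ≅ Z,  H_1 ≅ Z × Z/2,  H_2 = 0.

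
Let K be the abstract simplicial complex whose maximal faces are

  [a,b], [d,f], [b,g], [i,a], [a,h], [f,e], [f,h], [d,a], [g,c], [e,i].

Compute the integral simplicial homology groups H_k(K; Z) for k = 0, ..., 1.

Fix the vertex order a < b < c < d < e < f < g < h < i and write every simplex with vertices in increasing order. Then dim K = 1 and the simplices of K are:

  0-simplices (9): a, b, c, d, e, f, g, h, i
  1-simplices (10): ab, ad, ah, ai, bg, cg, df, ef, ei, fh

Hence C_0 ≅ Z^9, C_1 ≅ Z^10.

The boundary map ∂_1: C_1 → C_0 is given by ∂[p,q] = [q] − [p]. For instance
  ∂cg = g − c.
The resulting 9×10 matrix has rank 8, and its Smith normal form has invariant factors (1,1,1,1,1,1,1,1).

Computing H_k = (kernel of ∂_k) / (image of ∂_{k+1}):

  H_0: rank C_0 − rank ∂_1 = 9 − 8 = 1, and the invariant factors of ∂_1 are all 1, so H_0 = Z.
  H_1: rank ker ∂_1 − rank ∂_2 = (10 − 8) − 0 = 2, and there is no ∂_2, so H_1 = Z^2.

H_0 ≅ Z,  H_1 ≅ Z^2.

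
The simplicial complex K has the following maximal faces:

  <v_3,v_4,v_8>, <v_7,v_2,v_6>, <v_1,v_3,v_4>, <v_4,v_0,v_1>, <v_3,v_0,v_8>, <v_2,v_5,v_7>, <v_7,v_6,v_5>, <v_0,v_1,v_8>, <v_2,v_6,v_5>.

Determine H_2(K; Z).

H_2 ≅ Z.

Take the total order v_0 < v_1 < v_2 < v_3 < v_4 < v_5 < v_6 < v_7 < v_8 on the vertex set. Then K (dimension 2) consists of the simplices:

  0-simplices (9): [v_0], [v_1], [v_2], [v_3], [v_4], [v_5], [v_6], [v_7], [v_8]
  1-simplices (16): (16 of them)
  2-simplices (9): [v_0,v_1,v_4], [v_0,v_1,v_8], [v_0,v_3,v_8], [v_1,v_3,v_4], [v_2,v_5,v_6], [v_2,v_5,v_7], [v_2,v_6,v_7], [v_3,v_4,v_8], [v_5,v_6,v_7]

giving chain groups C_0 ≅ Z^9, C_1 ≅ Z^16, C_2 ≅ Z^9.

∂_1: C_1 → C_0 sends each edge [p,q] (with p < q) to q − p. For instance
  ∂[v_6,v_7] = [v_7] − [v_6].
As a 9×16 matrix over Z this has rank 7, with invariant factors (1,1,1,1,1,1,1).

∂_2: C_2 → C_1 sends each 2-simplex [p,q,r] to [q,r] − [p,r] + [p,q]. For instance
  ∂[v_5,v_6,v_7] = [v_6,v_7] − [v_5,v_7] + [v_5,v_6],
  ∂[v_0,v_1,v_4] = [v_1,v_4] − [v_0,v_4] + [v_0,v_1].
The 16×9 boundary matrix has rank 8 and Smith normal form diag(1,1,1,1,1,1,1,1).

Reading off H_k = ker ∂_k / im ∂_{k+1}:

  H_2: rank ker ∂_2 − rank ∂_3 = (9 − 8) − 0 = 1, and there is no ∂_3, so H_2 = Z.

(K is a triangulation of the disjoint union of the 2-sphere S^2 and the Möbius band.)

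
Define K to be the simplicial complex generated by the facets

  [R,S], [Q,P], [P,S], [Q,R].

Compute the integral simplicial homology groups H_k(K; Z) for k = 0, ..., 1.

H_0 = Z,  H_1 = Z.

Fix the vertex order P < Q < R < S and write every simplex with vertices in increasing order. Then dim K = 1 and the simplices of K are:

  0-simplices (4): P, Q, R, S
  1-simplices (4): PQ, PS, QR, RS

giving chain groups C_0 ≅ Z^4, C_1 ≅ Z^4.

∂_1: C_1 → C_0 is given by ∂[p,q] = [q] − [p]. For instance
  ∂PQ = Q − P.
This gives a 4×4 integer matrix of rank 3; reducing to Smith normal form yields diagonal entries (1,1,1).

From H_k ≅ ker(∂_k) / im(∂_{k+1}) we obtain:

  H_0: rank C_0 − rank ∂_1 = 4 − 3 = 1, and the invariant factors of ∂_1 are all 1, so H_0 = Z.
  H_1: rank ker ∂_1 − rank ∂_2 = (4 − 3) − 0 = 1, and there is no ∂_2, so H_1 = Z.

As a check, the Euler characteristic is 4 − 4 = 0, which agrees with 1 − 1 = 0.
(K is a triangulation of the circle S^1.)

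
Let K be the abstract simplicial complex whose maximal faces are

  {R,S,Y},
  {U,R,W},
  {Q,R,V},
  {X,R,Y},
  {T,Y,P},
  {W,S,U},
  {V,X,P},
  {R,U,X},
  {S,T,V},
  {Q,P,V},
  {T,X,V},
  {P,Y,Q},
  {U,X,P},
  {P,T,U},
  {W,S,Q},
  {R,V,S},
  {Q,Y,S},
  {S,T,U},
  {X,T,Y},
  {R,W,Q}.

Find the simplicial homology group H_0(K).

K has 10 vertices, 30 edges, 20 triangles.
rank ∂_0 = 0, rank ∂_1 = 9 ⇒ b_0 = 10 − 0 − 9 = 1; all invariant factors of ∂_1 are 1 so no torsion. So H_0 ≅ Z.

H_0 = Z.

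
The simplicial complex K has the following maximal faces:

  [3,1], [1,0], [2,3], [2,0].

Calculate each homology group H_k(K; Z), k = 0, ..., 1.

H_0 ≅ Z,  H_1 ≅ Z.

Fix the vertex order 0 < 1 < 2 < 3 and write every simplex with vertices in increasing order. Then dim K = 1 and the simplices of K are:

  0-simplices (4): [0], [1], [2], [3]
  1-simplices (4): [0,1], [0,2], [1,3], [2,3]

Hence C_0 ≅ Z^4, C_1 ≅ Z^4.

The boundary map ∂_1: C_1 → C_0 is given by ∂[p,q] = [q] − [p].
As a 4×4 matrix over Z this has rank 3, with invariant factors (1,1,1).

Reading off H_k = ker ∂_k / im ∂_{k+1}:

  H_0: rank C_0 − rank ∂_1 = 4 − 3 = 1, and the invariant factors of ∂_1 are all 1, so H_0 = Z.
  H_1: rank ker ∂_1 − rank ∂_2 = (4 − 3) − 0 = 1, and there is no ∂_2, so H_1 = Z.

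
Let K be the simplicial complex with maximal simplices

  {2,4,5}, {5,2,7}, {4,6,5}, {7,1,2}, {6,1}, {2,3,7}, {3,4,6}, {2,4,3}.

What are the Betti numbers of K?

b_0 = 1, b_1 = 1, b_2 = 0.

Order the vertices as 1 < 2 < 3 < 4 < 5 < 6 < 7. Listing each simplex with vertices in this order, K has dimension 2 with simplices:

  0-simplices (7): [1], [2], [3], [4], [5], [6], [7]
  1-simplices (14): [1,2], [1,6], [1,7], [2,3], [2,4], [2,5], [2,7], [3,4], [3,6], [3,7], [4,5], [4,6], [5,6], [5,7]
  2-simplices (7): [1,2,7], [2,3,4], [2,3,7], [2,4,5], [2,5,7], [3,4,6], [4,5,6]

Hence C_0 ≅ Z^7, C_1 ≅ Z^14, C_2 ≅ Z^7.

The boundary map ∂_1: C_1 → C_0 sends each edge [p,q] (with p < q) to q − p. For instance
  ∂[1,2] = [2] − [1].
This gives a 7×14 integer matrix of rank 6; reducing to Smith normal form yields diagonal entries (1,1,1,1,1,1).

∂_2: C_2 → C_1 acts by ∂[p,q,r] = [q,r] − [p,r] + [p,q]. For instance
  ∂[2,3,7] = [3,7] − [2,7] + [2,3],
  ∂[1,2,7] = [2,7] − [1,7] + [1,2].
The 14×7 boundary matrix has rank 7 and Smith normal form diag(1,1,1,1,1,1,1).

Now H_k = ker ∂_k / im ∂_{k+1}, so:

  H_0: rank C_0 − rank ∂_1 = 7 − 6 = 1, and the invariant factors of ∂_1 are all 1, so H_0 ≅ Z.
  H_1: rank ker ∂_1 − rank ∂_2 = (14 − 6) − 7 = 1, and the invariant factors of ∂_2 are all 1, so H_1 ≅ Z.
  H_2: rank ker ∂_2 − rank ∂_3 = (7 − 7) − 0 = 0, and there is no ∂_3, so H_2 ≅ 0.

Hence the Betti numbers are b_0 = 1, b_1 = 1, b_2 = 0.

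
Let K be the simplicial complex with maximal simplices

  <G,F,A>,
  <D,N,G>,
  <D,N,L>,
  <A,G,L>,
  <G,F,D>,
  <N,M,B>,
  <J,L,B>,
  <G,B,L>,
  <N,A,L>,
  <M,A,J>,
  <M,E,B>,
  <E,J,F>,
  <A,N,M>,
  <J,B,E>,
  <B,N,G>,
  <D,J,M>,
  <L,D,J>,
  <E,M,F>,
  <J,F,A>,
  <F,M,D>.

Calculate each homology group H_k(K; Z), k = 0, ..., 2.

H_0 ≅ Z,  H_1 ≅ Z ⊕ Z/2,  H_2 = 0.

We work with the vertex ordering A < B < D < E < F < G < J < L < M < N. The simplices of K, each written with vertices in increasing order, are:

  0-simplices (10): A, B, D, E, F, G, J, L, M, N
  1-simplices (30): AF, AG, AJ, AL, AM, AN, BE, BG, BJ, BL, BM, BN, DF, DG, DJ, DL, DM, DN, EF, EJ, EM, FG, FJ, FM, GL, GN, JL, JM, LN, MN
  2-simplices (20): AFG, AFJ, AGL, AJM, ALN, AMN, BEJ, BEM, BGL, BGN, BJL, BMN, DFG, DFM, DGN, DJL, DJM, DLN, EFJ, EFM

so the chain groups are C_0 ≅ Z^10, C_1 ≅ Z^30, C_2 ≅ Z^20.

∂_1: C_1 → C_0 sends each edge [p,q] (with p < q) to q − p.
The resulting 10×30 matrix has rank 9, and its Smith normal form has invariant factors (1,1,1,1,1,1,1,1,1).

∂_2: C_2 → C_1 acts by ∂[p,q,r] = [q,r] − [p,r] + [p,q]. For instance
  ∂BEM = EM − BM + BE,
  ∂EFJ = FJ − EJ + EF.
The 30×20 boundary matrix has rank 20 and Smith normal form diag(1,1,1,1,1,1,1,1,1,1,1,1,1,1,1,1,1,1,1,2).

Reading off H_k = ker ∂_k / im ∂_{k+1}:

  H_0: rank C_0 − rank ∂_1 = 10 − 9 = 1, and the invariant factors of ∂_1 are all 1, so H_0 = Z.
  H_1: rank ker ∂_1 − rank ∂_2 = (30 − 9) − 20 = 1, and ∂_2 has invariant factor 2 > 1, so H_1 = Z ⊕ Z/2.
  H_2: rank ker ∂_2 − rank ∂_3 = (20 − 20) − 0 = 0, and there is no ∂_3, so H_2 = 0.

As a check, the Euler characteristic is 10 − 30 + 20 = 0, which agrees with 1 − 1 + 0 = 0.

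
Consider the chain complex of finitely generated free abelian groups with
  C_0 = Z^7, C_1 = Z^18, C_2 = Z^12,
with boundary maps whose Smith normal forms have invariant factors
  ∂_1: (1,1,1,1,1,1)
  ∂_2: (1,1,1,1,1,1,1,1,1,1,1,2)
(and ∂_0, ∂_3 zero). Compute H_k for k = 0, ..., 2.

H_0 = Z,  H_1 = Z_2,  H_2 = 0.

H_0: b_0 = 7 − 0 − 6 = 1; torsion from ∂_1 factors > 1: none. So H_0 = Z.
H_1: b_1 = 18 − 6 − 12 = 0; torsion from ∂_2 factors > 1: [2]. So H_1 = Z_2.
H_2: b_2 = 12 − 12 − 0 = 0; torsion from ∂_3 factors > 1: none. So H_2 = 0.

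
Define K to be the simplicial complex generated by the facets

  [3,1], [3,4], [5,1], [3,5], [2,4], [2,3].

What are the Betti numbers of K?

Fix the vertex order 1 < 2 < 3 < 4 < 5 and write every simplex with vertices in increasing order. Then dim K = 1 and the simplices of K are:

  0-simplices (5): [1], [2], [3], [4], [5]
  1-simplices (6): [1,3], [1,5], [2,3], [2,4], [3,4], [3,5]

so the chain groups are C_0 ≅ Z^5, C_1 ≅ Z^6.

The boundary map ∂_1: C_1 → C_0 sends each edge [p,q] (with p < q) to q − p.
The resulting 5×6 matrix has rank 4, and its Smith normal form has invariant factors (1,1,1,1).

Now H_k = ker ∂_k / im ∂_{k+1}, so:

  H_0: rank C_0 − rank ∂_1 = 5 − 4 = 1, and the invariant factors of ∂_1 are all 1, so H_0 ≅ Z.
  H_1: rank ker ∂_1 − rank ∂_2 = (6 − 4) − 0 = 2, and there is no ∂_2, so H_1 ≅ Z^2.

Hence the Betti numbers are b_0 = 1, b_1 = 2.

b_0 = 1, b_1 = 2.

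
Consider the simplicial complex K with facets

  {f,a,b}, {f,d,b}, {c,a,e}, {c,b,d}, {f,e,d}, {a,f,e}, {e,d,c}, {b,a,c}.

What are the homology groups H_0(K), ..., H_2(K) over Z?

H_0 = Z,  H_1 = 0,  H_2 = Z.

We work with the vertex ordering a < b < c < d < e < f. The simplices of K, each written with vertices in increasing order, are:

  0-simplices (6): a, b, c, d, e, f
  1-simplices (12): ab, ac, ae, af, bc, bd, bf, cd, ce, de, df, ef
  2-simplices (8): abc, abf, ace, aef, bcd, bdf, cde, def

so the chain groups are C_0 ≅ Z^6, C_1 ≅ Z^12, C_2 ≅ Z^8.

The boundary map ∂_1: C_1 → C_0 is given by ∂[p,q] = [q] − [p]. For instance
  ∂df = f − d.
As a 6×12 matrix over Z this has rank 5, with invariant factors (1,1,1,1,1).

∂_2: C_2 → C_1 acts by ∂[p,q,r] = [q,r] − [p,r] + [p,q]. For instance
  ∂bdf = df − bf + bd,
  ∂ace = ce − ae + ac.
The resulting 12×8 matrix has rank 7, and its Smith normal form has invariant factors (1,1,1,1,1,1,1).

Reading off H_k = ker ∂_k / im ∂_{k+1}:

  H_0: rank C_0 − rank ∂_1 = 6 − 5 = 1, and the invariant factors of ∂_1 are all 1, so H_0 ≅ Z.
  H_1: rank ker ∂_1 − rank ∂_2 = (12 − 5) − 7 = 0, and the invariant factors of ∂_2 are all 1, so H_1 ≅ 0.
  H_2: rank ker ∂_2 − rank ∂_3 = (8 − 7) − 0 = 1, and there is no ∂_3, so H_2 ≅ Z.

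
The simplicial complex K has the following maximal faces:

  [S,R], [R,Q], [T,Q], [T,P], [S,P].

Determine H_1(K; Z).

K has 5 vertices, 5 edges.
rank ∂_1 = 4, rank ∂_2 = 0 ⇒ b_1 = 5 − 4 − 0 = 1. So H_1 ≅ Z.

H_1 ≅ Z.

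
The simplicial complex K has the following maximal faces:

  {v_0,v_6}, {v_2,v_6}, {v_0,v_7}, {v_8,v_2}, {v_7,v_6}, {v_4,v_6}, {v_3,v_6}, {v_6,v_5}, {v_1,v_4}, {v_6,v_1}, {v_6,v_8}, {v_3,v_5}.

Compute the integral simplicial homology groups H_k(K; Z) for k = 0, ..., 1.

We work with the vertex ordering v_0 < v_1 < v_2 < v_3 < v_4 < v_5 < v_6 < v_7 < v_8. The simplices of K, each written with vertices in increasing order, are:

  0-simplices (9): [v_0], [v_1], [v_2], [v_3], [v_4], [v_5], [v_6], [v_7], [v_8]
  1-simplices (12): [v_0,v_6], [v_0,v_7], [v_1,v_4], [v_1,v_6], [v_2,v_6], [v_2,v_8], [v_3,v_5], [v_3,v_6], [v_4,v_6], [v_5,v_6], [v_6,v_7], [v_6,v_8]

so the chain groups are C_0 ≅ Z^9, C_1 ≅ Z^12.

∂_1: C_1 → C_0 maps an edge to its endpoints' difference, ∂[p,q] = q − p.
As a 9×12 matrix over Z this has rank 8, with invariant factors (1,1,1,1,1,1,1,1).

Computing H_k = (kernel of ∂_k) / (image of ∂_{k+1}):

  H_0: rank C_0 − rank ∂_1 = 9 − 8 = 1, and the invariant factors of ∂_1 are all 1, so H_0 ≅ Z.
  H_1: rank ker ∂_1 − rank ∂_2 = (12 − 8) − 0 = 4, and there is no ∂_2, so H_1 ≅ Z^4.

As a check, the Euler characteristic is 9 − 12 = -3, which agrees with 1 − 4 = -3.
(K is a triangulation of a wedge of 4 circles.)

H_0 = Z,  H_1 = Z^4.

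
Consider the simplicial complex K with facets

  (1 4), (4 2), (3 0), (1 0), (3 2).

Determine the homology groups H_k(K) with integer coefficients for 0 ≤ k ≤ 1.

H_0 ≅ Z,  H_1 ≅ Z.

Fix the vertex order 0 < 1 < 2 < 3 < 4 and write every simplex with vertices in increasing order. Then dim K = 1 and the simplices of K are:

  0-simplices (5): [0], [1], [2], [3], [4]
  1-simplices (5): [0,1], [0,3], [1,4], [2,3], [2,4]

so the chain groups are C_0 ≅ Z^5, C_1 ≅ Z^5.

Boundary ∂_1: C_1 → C_0 is given by ∂[p,q] = [q] − [p].
The resulting 5×5 matrix has rank 4, and its Smith normal form has invariant factors (1,1,1,1).

Computing H_k = (kernel of ∂_k) / (image of ∂_{k+1}):

  H_0: rank C_0 − rank ∂_1 = 5 − 4 = 1, and the invariant factors of ∂_1 are all 1, so H_0 = Z.
  H_1: rank ker ∂_1 − rank ∂_2 = (5 − 4) − 0 = 1, and there is no ∂_2, so H_1 = Z.

As a check, the Euler characteristic is 5 − 5 = 0, which agrees with 1 − 1 = 0.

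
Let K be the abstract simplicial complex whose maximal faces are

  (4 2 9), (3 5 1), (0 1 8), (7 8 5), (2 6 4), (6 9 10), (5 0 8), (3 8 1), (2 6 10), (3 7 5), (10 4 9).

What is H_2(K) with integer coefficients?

H_2 ≅ 0.

We work with the vertex ordering 0 < 1 < 2 < 3 < 4 < 5 < 6 < 7 < 8 < 9 < 10. The simplices of K, each written with vertices in increasing order, are:

  0-simplices (11): [0], [1], [2], [3], [4], [5], [6], [7], [8], [9], [10]
  1-simplices (22): [0,1], [0,5], [0,8], [1,3], [1,5], [1,8], [2,4], [2,6], [2,9], [2,10], [3,5], [3,7], [3,8], [4,6], [4,9], [4,10], [5,7], [5,8], [6,9], [6,10], [7,8], [9,10]
  2-simplices (11): [0,1,8], [0,5,8], [1,3,5], [1,3,8], [2,4,6], [2,4,9], [2,6,10], [3,5,7], [4,9,10], [5,7,8], [6,9,10]

giving chain groups C_0 ≅ Z^11, C_1 ≅ Z^22, C_2 ≅ Z^11.

∂_1: C_1 → C_0 sends each edge [p,q] (with p < q) to q − p.
The resulting 11×22 matrix has rank 9, and its Smith normal form has invariant factors (1,1,1,1,1,1,1,1,1).

Boundary ∂_2: C_2 → C_1 acts by ∂[p,q,r] = [q,r] − [p,r] + [p,q]. For instance
  ∂[2,4,6] = [4,6] − [2,6] + [2,4],
  ∂[0,5,8] = [5,8] − [0,8] + [0,5].
The 22×11 boundary matrix has rank 11 and Smith normal form diag(1,1,1,1,1,1,1,1,1,1,1).

From H_k ≅ ker(∂_k) / im(∂_{k+1}) we obtain:

  H_2: rank ker ∂_2 − rank ∂_3 = (11 − 11) − 0 = 0, and there is no ∂_3, so H_2 ≅ 0.

(K is a triangulation of the disjoint union of the cylinder S^1 x I and the Möbius band.)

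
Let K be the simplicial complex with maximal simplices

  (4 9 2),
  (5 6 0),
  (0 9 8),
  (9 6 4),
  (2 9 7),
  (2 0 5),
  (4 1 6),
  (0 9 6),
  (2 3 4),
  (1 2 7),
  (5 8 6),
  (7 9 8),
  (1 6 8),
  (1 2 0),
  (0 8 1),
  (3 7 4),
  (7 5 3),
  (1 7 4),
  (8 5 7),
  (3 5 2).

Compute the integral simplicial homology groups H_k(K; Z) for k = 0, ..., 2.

H_0 = Z,  H_1 = Z ⊕ Z/2,  H_2 = 0.

K has 10 vertices, 30 edges, 20 triangles.
rank ∂_0 = 0, rank ∂_1 = 9 ⇒ b_0 = 10 − 0 − 9 = 1; all invariant factors of ∂_1 are 1 so no torsion. So H_0 ≅ Z.
rank ∂_1 = 9, rank ∂_2 = 20 ⇒ b_1 = 30 − 9 − 20 = 1; ∂_2 has invariant factor(s) [2] giving torsion. So H_1 ≅ Z ⊕ Z/2.
rank ∂_2 = 20, rank ∂_3 = 0 ⇒ b_2 = 20 − 20 − 0 = 0. So H_2 ≅ 0.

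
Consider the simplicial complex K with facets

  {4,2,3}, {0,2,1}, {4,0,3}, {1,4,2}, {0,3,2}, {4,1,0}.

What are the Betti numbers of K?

We work with the vertex ordering 0 < 1 < 2 < 3 < 4. The simplices of K, each written with vertices in increasing order, are:

  0-simplices (5): [0], [1], [2], [3], [4]
  1-simplices (9): [0,1], [0,2], [0,3], [0,4], [1,2], [1,4], [2,3], [2,4], [3,4]
  2-simplices (6): [0,1,2], [0,1,4], [0,2,3], [0,3,4], [1,2,4], [2,3,4]

Hence C_0 ≅ Z^5, C_1 ≅ Z^9, C_2 ≅ Z^6.

Boundary ∂_1: C_1 → C_0 maps an edge to its endpoints' difference, ∂[p,q] = q − p.
As a 5×9 matrix over Z this has rank 4, with invariant factors (1,1,1,1).

Boundary ∂_2: C_2 → C_1 acts by ∂[p,q,r] = [q,r] − [p,r] + [p,q]. For instance
  ∂[0,1,4] = [1,4] − [0,4] + [0,1],
  ∂[0,3,4] = [3,4] − [0,4] + [0,3].
The resulting 9×6 matrix has rank 5, and its Smith normal form has invariant factors (1,1,1,1,1).

Reading off H_k = ker ∂_k / im ∂_{k+1}:

  H_0: rank C_0 − rank ∂_1 = 5 − 4 = 1, and the invariant factors of ∂_1 are all 1, so H_0 = Z.
  H_1: rank ker ∂_1 − rank ∂_2 = (9 − 4) − 5 = 0, and the invariant factors of ∂_2 are all 1, so H_1 = 0.
  H_2: rank ker ∂_2 − rank ∂_3 = (6 − 5) − 0 = 1, and there is no ∂_3, so H_2 = Z.

Hence the Betti numbers are b_0 = 1, b_1 = 0, b_2 = 1.

b_0 = 1, b_1 = 0, b_2 = 1.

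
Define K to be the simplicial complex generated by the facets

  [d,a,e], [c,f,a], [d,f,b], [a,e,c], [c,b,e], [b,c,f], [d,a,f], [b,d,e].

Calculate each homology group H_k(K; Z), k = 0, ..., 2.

Fix the vertex order a < b < c < d < e < f and write every simplex with vertices in increasing order. Then dim K = 2 and the simplices of K are:

  0-simplices (6): a, b, c, d, e, f
  1-simplices (12): ac, ad, ae, af, bc, bd, be, bf, ce, cf, de, df
  2-simplices (8): ace, acf, ade, adf, bce, bcf, bde, bdf

giving chain groups C_0 ≅ Z^6, C_1 ≅ Z^12, C_2 ≅ Z^8.

The boundary map ∂_1: C_1 → C_0 is given by ∂[p,q] = [q] − [p]. For instance
  ∂df = f − d.
This gives a 6×12 integer matrix of rank 5; reducing to Smith normal form yields diagonal entries (1,1,1,1,1).

The boundary map ∂_2: C_2 → C_1 maps a triangle to the signed sum of its edges. For instance
  ∂bcf = cf − bf + bc,
  ∂acf = cf − af + ac.
The 12×8 boundary matrix has rank 7 and Smith normal form diag(1,1,1,1,1,1,1).

Now H_k = ker ∂_k / im ∂_{k+1}, so:

  H_0: rank C_0 − rank ∂_1 = 6 − 5 = 1, and the invariant factors of ∂_1 are all 1, so H_0 = Z.
  H_1: rank ker ∂_1 − rank ∂_2 = (12 − 5) − 7 = 0, and the invariant factors of ∂_2 are all 1, so H_1 = 0.
  H_2: rank ker ∂_2 − rank ∂_3 = (8 − 7) − 0 = 1, and there is no ∂_3, so H_2 = Z.

H_0 = Z,  H_1 = 0,  H_2 = Z.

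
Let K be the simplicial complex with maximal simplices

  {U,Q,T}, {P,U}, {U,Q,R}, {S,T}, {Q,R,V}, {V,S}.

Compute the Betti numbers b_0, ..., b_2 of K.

b_0 = 1, b_1 = 1, b_2 = 0.

Order the vertices as P < Q < R < S < T < U < V. Listing each simplex with vertices in this order, K has dimension 2 with simplices:

  0-simplices (7): P, Q, R, S, T, U, V
  1-simplices (10): PU, QR, QT, QU, QV, RU, RV, ST, SV, TU
  2-simplices (3): QRU, QRV, QTU

so the chain groups are C_0 ≅ Z^7, C_1 ≅ Z^10, C_2 ≅ Z^3.

∂_1: C_1 → C_0 sends each edge [p,q] (with p < q) to q − p.
As a 7×10 matrix over Z this has rank 6, with invariant factors (1,1,1,1,1,1).

The boundary map ∂_2: C_2 → C_1 acts by ∂[p,q,r] = [q,r] − [p,r] + [p,q]. For instance
  ∂QTU = TU − QU + QT,
  ∂QRU = RU − QU + QR.
As a 10×3 matrix over Z this has rank 3, with invariant factors (1,1,1).

Computing H_k = (kernel of ∂_k) / (image of ∂_{k+1}):

  H_0: rank C_0 − rank ∂_1 = 7 − 6 = 1, and the invariant factors of ∂_1 are all 1, so H_0 = Z.
  H_1: rank ker ∂_1 − rank ∂_2 = (10 − 6) − 3 = 1, and the invariant factors of ∂_2 are all 1, so H_1 = Z.
  H_2: rank ker ∂_2 − rank ∂_3 = (3 − 3) − 0 = 0, and there is no ∂_3, so H_2 = 0.

Hence the Betti numbers are b_0 = 1, b_1 = 1, b_2 = 0.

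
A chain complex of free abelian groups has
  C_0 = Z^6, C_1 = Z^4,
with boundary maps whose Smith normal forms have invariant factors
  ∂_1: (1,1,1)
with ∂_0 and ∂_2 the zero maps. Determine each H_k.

H_0 = Z^3,  H_1 = Z.

H_0: b_0 = 6 − 0 − 3 = 3; torsion from ∂_1 factors > 1: none. So H_0 = Z^3.
H_1: b_1 = 4 − 3 − 0 = 1; torsion from ∂_2 factors > 1: none. So H_1 = Z.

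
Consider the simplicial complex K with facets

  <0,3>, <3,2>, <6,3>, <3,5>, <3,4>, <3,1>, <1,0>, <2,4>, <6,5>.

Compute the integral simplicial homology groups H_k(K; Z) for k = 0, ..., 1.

H_0 ≅ Z,  H_1 ≅ Z^3.

We work with the vertex ordering 0 < 1 < 2 < 3 < 4 < 5 < 6. The simplices of K, each written with vertices in increasing order, are:

  0-simplices (7): [0], [1], [2], [3], [4], [5], [6]
  1-simplices (9): [0,1], [0,3], [1,3], [2,3], [2,4], [3,4], [3,5], [3,6], [5,6]

Hence C_0 ≅ Z^7, C_1 ≅ Z^9.

Boundary ∂_1: C_1 → C_0 is given by ∂[p,q] = [q] − [p].
The resulting 7×9 matrix has rank 6, and its Smith normal form has invariant factors (1,1,1,1,1,1).

Reading off H_k = ker ∂_k / im ∂_{k+1}:

  H_0: rank C_0 − rank ∂_1 = 7 − 6 = 1, and the invariant factors of ∂_1 are all 1, so H_0 ≅ Z.
  H_1: rank ker ∂_1 − rank ∂_2 = (9 − 6) − 0 = 3, and there is no ∂_2, so H_1 ≅ Z^3.

As a check, the Euler characteristic is 7 − 9 = -2, which agrees with 1 − 3 = -2.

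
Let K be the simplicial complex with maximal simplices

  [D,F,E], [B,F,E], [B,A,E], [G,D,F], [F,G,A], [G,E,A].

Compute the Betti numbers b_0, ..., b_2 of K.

b_0 = 1, b_1 = 1, b_2 = 0.

Fix the vertex order A < B < D < E < F < G and write every simplex with vertices in increasing order. Then dim K = 2 and the simplices of K are:

  0-simplices (6): A, B, D, E, F, G
  1-simplices (12): AB, AE, AF, AG, BE, BF, DE, DF, DG, EF, EG, FG
  2-simplices (6): ABE, AEG, AFG, BEF, DEF, DFG

Hence C_0 ≅ Z^6, C_1 ≅ Z^12, C_2 ≅ Z^6.

Boundary ∂_1: C_1 → C_0 maps an edge to its endpoints' difference, ∂[p,q] = q − p.
The 6×12 boundary matrix has rank 5 and Smith normal form diag(1,1,1,1,1).

∂_2: C_2 → C_1 maps a triangle to the signed sum of its edges. For instance
  ∂DFG = FG − DG + DF,
  ∂ABE = BE − AE + AB.
This gives a 12×6 integer matrix of rank 6; reducing to Smith normal form yields diagonal entries (1,1,1,1,1,1).

Now H_k = ker ∂_k / im ∂_{k+1}, so:

  H_0: rank C_0 − rank ∂_1 = 6 − 5 = 1, and the invariant factors of ∂_1 are all 1, so H_0 ≅ Z.
  H_1: rank ker ∂_1 − rank ∂_2 = (12 − 5) − 6 = 1, and the invariant factors of ∂_2 are all 1, so H_1 ≅ Z.
  H_2: rank ker ∂_2 − rank ∂_3 = (6 − 6) − 0 = 0, and there is no ∂_3, so H_2 ≅ 0.

As a check, the Euler characteristic is 6 − 12 + 6 = 0, which agrees with 1 − 1 + 0 = 0.

Hence the Betti numbers are b_0 = 1, b_1 = 1, b_2 = 0.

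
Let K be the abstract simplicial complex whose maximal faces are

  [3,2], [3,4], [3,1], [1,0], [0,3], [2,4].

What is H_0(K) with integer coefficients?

K has 5 vertices, 6 edges.
rank ∂_0 = 0, rank ∂_1 = 4 ⇒ b_0 = 5 − 0 − 4 = 1; all invariant factors of ∂_1 are 1 so no torsion. So H_0 = Z.

H_0 = Z.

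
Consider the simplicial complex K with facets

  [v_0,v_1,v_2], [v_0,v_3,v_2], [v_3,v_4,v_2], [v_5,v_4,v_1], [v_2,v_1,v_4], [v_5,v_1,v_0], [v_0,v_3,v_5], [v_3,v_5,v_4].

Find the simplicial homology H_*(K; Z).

Fix the vertex order v_0 < v_1 < v_2 < v_3 < v_4 < v_5 and write every simplex with vertices in increasing order. Then dim K = 2 and the simplices of K are:

  0-simplices (6): [v_0], [v_1], [v_2], [v_3], [v_4], [v_5]
  1-simplices (12): [v_0,v_1], [v_0,v_2], [v_0,v_3], [v_0,v_5], [v_1,v_2], [v_1,v_4], [v_1,v_5], [v_2,v_3], [v_2,v_4], [v_3,v_4], [v_3,v_5], [v_4,v_5]
  2-simplices (8): [v_0,v_1,v_2], [v_0,v_1,v_5], [v_0,v_2,v_3], [v_0,v_3,v_5], [v_1,v_2,v_4], [v_1,v_4,v_5], [v_2,v_3,v_4], [v_3,v_4,v_5]

Hence C_0 ≅ Z^6, C_1 ≅ Z^12, C_2 ≅ Z^8.

∂_1: C_1 → C_0 is given by ∂[p,q] = [q] − [p]. For instance
  ∂[v_4,v_5] = [v_5] − [v_4].
The resulting 6×12 matrix has rank 5, and its Smith normal form has invariant factors (1,1,1,1,1).

The boundary map ∂_2: C_2 → C_1 sends each 2-simplex [p,q,r] to [q,r] − [p,r] + [p,q]. For instance
  ∂[v_2,v_3,v_4] = [v_3,v_4] − [v_2,v_4] + [v_2,v_3],
  ∂[v_3,v_4,v_5] = [v_4,v_5] − [v_3,v_5] + [v_3,v_4].
The 12×8 boundary matrix has rank 7 and Smith normal form diag(1,1,1,1,1,1,1).

Computing H_k = (kernel of ∂_k) / (image of ∂_{k+1}):

  H_0: rank C_0 − rank ∂_1 = 6 − 5 = 1, and the invariant factors of ∂_1 are all 1, so H_0 ≅ Z.
  H_1: rank ker ∂_1 − rank ∂_2 = (12 − 5) − 7 = 0, and the invariant factors of ∂_2 are all 1, so H_1 ≅ 0.
  H_2: rank ker ∂_2 − rank ∂_3 = (8 − 7) − 0 = 1, and there is no ∂_3, so H_2 ≅ Z.

As a check, the Euler characteristic is 6 − 12 + 8 = 2, which agrees with 1 − 0 + 1 = 2.

H_0 = Z,  H_1 = 0,  H_2 = Z.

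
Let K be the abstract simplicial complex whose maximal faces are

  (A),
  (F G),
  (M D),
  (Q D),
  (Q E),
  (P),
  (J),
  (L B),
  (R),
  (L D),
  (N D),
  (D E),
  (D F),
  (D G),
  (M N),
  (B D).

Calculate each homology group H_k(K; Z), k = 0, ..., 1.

H_0 ≅ Z^5,  H_1 ≅ Z^4.

We work with the vertex ordering A < B < D < E < F < G < J < L < M < N < P < Q < R. The simplices of K, each written with vertices in increasing order, are:

  0-simplices (13): A, B, D, E, F, G, J, L, M, N, P, Q, R
  1-simplices (12): BD, BL, DE, DF, DG, DL, DM, DN, DQ, EQ, FG, MN

so the chain groups are C_0 ≅ Z^13, C_1 ≅ Z^12.

Boundary ∂_1: C_1 → C_0 sends each edge [p,q] (with p < q) to q − p. For instance
  ∂DL = L − D.
The resulting 13×12 matrix has rank 8, and its Smith normal form has invariant factors (1,1,1,1,1,1,1,1).

Computing H_k = (kernel of ∂_k) / (image of ∂_{k+1}):

  H_0: rank C_0 − rank ∂_1 = 13 − 8 = 5, and the invariant factors of ∂_1 are all 1, so H_0 ≅ Z^5.
  H_1: rank ker ∂_1 − rank ∂_2 = (12 − 8) − 0 = 4, and there is no ∂_2, so H_1 ≅ Z^4.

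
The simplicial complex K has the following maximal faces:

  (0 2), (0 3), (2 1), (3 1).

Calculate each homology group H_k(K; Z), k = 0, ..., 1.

H_0 = Z,  H_1 = Z.

We work with the vertex ordering 0 < 1 < 2 < 3. The simplices of K, each written with vertices in increasing order, are:

  0-simplices (4): [0], [1], [2], [3]
  1-simplices (4): [0,2], [0,3], [1,2], [1,3]

Hence C_0 ≅ Z^4, C_1 ≅ Z^4.

∂_1: C_1 → C_0 is given by ∂[p,q] = [q] − [p].
The 4×4 boundary matrix has rank 3 and Smith normal form diag(1,1,1).

From H_k ≅ ker(∂_k) / im(∂_{k+1}) we obtain:

  H_0: rank C_0 − rank ∂_1 = 4 − 3 = 1, and the invariant factors of ∂_1 are all 1, so H_0 ≅ Z.
  H_1: rank ker ∂_1 − rank ∂_2 = (4 − 3) − 0 = 1, and there is no ∂_2, so H_1 ≅ Z.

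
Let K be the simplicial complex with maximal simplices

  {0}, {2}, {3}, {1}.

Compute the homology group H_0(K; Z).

Fix the vertex order 0 < 1 < 2 < 3 and write every simplex with vertices in increasing order. Then dim K = 0 and the simplices of K are:

  0-simplices (4): [0], [1], [2], [3]

so the chain groups are C_0 ≅ Z^4.

Now H_k = ker ∂_k / im ∂_{k+1}, so:

  H_0: rank C_0 − rank ∂_1 = 4 − 0 = 4, and there is no ∂_1, so H_0 = Z^4.

H_0 ≅ Z^4.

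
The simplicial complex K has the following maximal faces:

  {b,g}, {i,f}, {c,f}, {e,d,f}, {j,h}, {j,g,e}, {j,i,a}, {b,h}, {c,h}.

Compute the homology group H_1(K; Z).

Take the total order a < b < c < d < e < f < g < h < i < j on the vertex set. Then K (dimension 2) consists of the simplices:

  0-simplices (10): a, b, c, d, e, f, g, h, i, j
  1-simplices (15): ai, aj, bg, bh, cf, ch, de, df, ef, eg, ej, fi, gj, hj, ij
  2-simplices (3): aij, def, egj

Hence C_0 ≅ Z^10, C_1 ≅ Z^15, C_2 ≅ Z^3.

The boundary map ∂_1: C_1 → C_0 sends each edge [p,q] (with p < q) to q − p. For instance
  ∂aj = j − a.
The 10×15 boundary matrix has rank 9 and Smith normal form diag(1,1,1,1,1,1,1,1,1).

Boundary ∂_2: C_2 → C_1 maps a triangle to the signed sum of its edges. For instance
  ∂aij = ij − aj + ai,
  ∂def = ef − df + de.
This gives a 15×3 integer matrix of rank 3; reducing to Smith normal form yields diagonal entries (1,1,1).

Reading off H_k = ker ∂_k / im ∂_{k+1}:

  H_1: rank ker ∂_1 − rank ∂_2 = (15 − 9) − 3 = 3, and the invariant factors of ∂_2 are all 1, so H_1 ≅ Z^3.

H_1 = Z^3.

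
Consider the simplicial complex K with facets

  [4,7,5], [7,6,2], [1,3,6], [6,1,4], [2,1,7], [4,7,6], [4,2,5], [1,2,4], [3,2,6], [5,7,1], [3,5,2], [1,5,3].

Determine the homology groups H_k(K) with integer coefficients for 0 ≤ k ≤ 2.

Fix the vertex order 1 < 2 < 3 < 4 < 5 < 6 < 7 and write every simplex with vertices in increasing order. Then dim K = 2 and the simplices of K are:

  0-simplices (7): [1], [2], [3], [4], [5], [6], [7]
  1-simplices (18): [1,2], [1,3], [1,4], [1,5], [1,6], [1,7], [2,3], [2,4], [2,5], [2,6], [2,7], [3,5], [3,6], [4,5], [4,6], [4,7], [5,7], [6,7]
  2-simplices (12): [1,2,4], [1,2,7], [1,3,5], [1,3,6], [1,4,6], [1,5,7], [2,3,5], [2,3,6], [2,4,5], [2,6,7], [4,5,7], [4,6,7]

Hence C_0 ≅ Z^7, C_1 ≅ Z^18, C_2 ≅ Z^12.

The boundary map ∂_1: C_1 → C_0 is given by ∂[p,q] = [q] − [p].
This gives a 7×18 integer matrix of rank 6; reducing to Smith normal form yields diagonal entries (1,1,1,1,1,1).

∂_2: C_2 → C_1 sends each 2-simplex [p,q,r] to [q,r] − [p,r] + [p,q]. For instance
  ∂[4,5,7] = [5,7] − [4,7] + [4,5],
  ∂[2,3,6] = [3,6] − [2,6] + [2,3].
The resulting 18×12 matrix has rank 12, and its Smith normal form has invariant factors (1,1,1,1,1,1,1,1,1,1,1,2).

Computing H_k = (kernel of ∂_k) / (image of ∂_{k+1}):

  H_0: rank C_0 − rank ∂_1 = 7 − 6 = 1, and the invariant factors of ∂_1 are all 1, so H_0 = Z.
  H_1: rank ker ∂_1 − rank ∂_2 = (18 − 6) − 12 = 0, and ∂_2 has invariant factor 2 > 1, so H_1 = Z_2.
  H_2: rank ker ∂_2 − rank ∂_3 = (12 − 12) − 0 = 0, and there is no ∂_3, so H_2 = 0.

As a check, the Euler characteristic is 7 − 18 + 12 = 1, which agrees with 1 − 0 + 0 = 1.

H_0 = Z,  H_1 = Z_2,  H_2 = 0.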